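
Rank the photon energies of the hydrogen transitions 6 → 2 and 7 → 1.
7 → 1

Calculate the energy for each transition:

Transition 6 → 2:
ΔE₁ = |E_2 - E_6| = |-13.6057/2² - (-13.6057/6²)|
ΔE₁ = |-3.4014250000 - (-0.3779361111)| = 3.0234889 eV

Transition 7 → 1:
ΔE₂ = |E_1 - E_7| = |-13.6057/1² - (-13.6057/7²)|
ΔE₂ = |-13.6057000000 - (-0.2776673469)| = 13.3280327 eV

Since 13.3280327 eV > 3.0234889 eV, the transition 7 → 1 emits the more energetic photon.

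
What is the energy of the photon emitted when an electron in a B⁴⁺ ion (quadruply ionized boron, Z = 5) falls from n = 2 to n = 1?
255.106875 eV

The energy levels are E_n = -13.6057 Z² eV / n².

Energy at n = 2: E_2 = -13.6057 × 5² / 2² = -85.035625000 eV
Energy at n = 1: E_1 = -13.6057 × 5² / 1² = -340.142500000 eV

For emission (electron falling to lower state), the photon energy is:
E_photon = E_2 - E_1 = |-85.035625000 - (-340.142500000)|
E_photon = 255.106875 eV

This energy is carried away by the emitted photon.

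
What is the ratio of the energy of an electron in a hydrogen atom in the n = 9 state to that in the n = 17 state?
3.56790

Using E_n = -13.6057 Z² / n² eV with Z = 1:

E_9 = -13.6057 / 9² = -13.6057 / 81 = -0.16797160494 eV
E_17 = -13.6057 / 17² = -13.6057 / 289 = -0.04707854671 eV

The ratio is:
E_9/E_17 = (-0.16797160494) / (-0.04707854671)
E_9/E_17 = (-13.6057/81) / (-13.6057/289)
E_9/E_17 = 289/81
E_9/E_17 = 3.56790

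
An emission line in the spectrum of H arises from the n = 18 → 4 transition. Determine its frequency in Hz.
1.9546e+14 Hz

First, find the transition energy:
E_18 = -13.6057 / 18² = -0.04199290 eV
E_4 = -13.6057 / 4² = -0.85035625 eV
|ΔE| = |E_4 - E_18| = 0.80836335 eV

Convert to Joules: E = 0.80836335 eV × (1.602177 × 10⁻¹⁹ J/eV) = 1.295141e-19 J

Using E = hf:
f = E/h = 1.295141e-19 J / (6.62607 × 10⁻³⁴ J·s)
f = 1.9546e+14 Hz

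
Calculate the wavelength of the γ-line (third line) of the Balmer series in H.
433.9358 nm

The lines of a series are numbered from the longest wavelength (smallest ΔE) outward; the third line is the transition from n = n_f + 3 to n_f.
The Balmer series has all transitions ending at n_f = 2.

For H, the third line (γ-line) is the jump from n = 5 to n = 2:
E_5 = -13.6057 / 5² = -0.54422800 eV
E_2 = -13.6057 / 2² = -3.40142500 eV
ΔE = E_5 - E_2 = 2.85719700 eV

λ = hc/E = 1239.84 eV·nm / 2.85719700 eV
λ = 433.9358 nm

This is the γ-line of the Balmer series in H.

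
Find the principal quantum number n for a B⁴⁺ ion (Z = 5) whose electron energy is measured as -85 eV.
n = 2

The exact energy levels follow E_n = -13.6057 Z² / n² eV with Z = 5.

The measured value (-85 eV) is reported to only 2 significant figures, so we must test candidate n values and see which one matches to that precision.

Candidate energies:
  n = 1:  E = -13.6057 × 5² / 1² = -340.14250 eV
  n = 2:  E = -13.6057 × 5² / 2² = -85.03563 eV  ← matches
  n = 3:  E = -13.6057 × 5² / 3² = -37.79361 eV
  n = 4:  E = -13.6057 × 5² / 4² = -21.25891 eV

Checking against the measurement of -85 eV (2 sig figs), only n = 2 agrees:
E_2 = -85.03563 eV, which rounds to -85 eV ✓

Therefore n = 2.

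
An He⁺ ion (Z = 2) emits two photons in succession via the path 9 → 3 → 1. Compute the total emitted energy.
53.75 eV

The energy levels of He⁺ are E_n = -13.6057 × 2² / n² eV.

First transition (9 → 3):
ΔE₁ = |E_3 - E_9|
ΔE₁ = |-6.04697778 - (-0.67188642)| = 5.37509 eV

Second transition (3 → 1):
ΔE₂ = |E_1 - E_3|
ΔE₂ = |-54.42280000 - (-6.04697778)| = 48.37582 eV

Total energy released:
E_total = ΔE₁ + ΔE₂ = 5.37509 + 48.37582 = 53.75 eV

Note: This equals the direct transition 9 → 1: 53.75 eV ✓
Energy is conserved regardless of the path taken.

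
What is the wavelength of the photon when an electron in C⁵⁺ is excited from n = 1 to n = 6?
2.604 nm

First, find the transition energy using E_n = -13.6057 Z² / n² eV:
E_1 = -13.6057 × 6² / 1² = -489.80520 eV
E_6 = -13.6057 × 6² / 6² = -13.60570 eV

Photon energy: |ΔE| = |E_6 - E_1| = 476.19950 eV

Convert to wavelength using E = hc/λ with hc = 1239.84 eV·nm:
λ = hc/E = 1239.84 eV·nm / 476.19950 eV
λ = 2.604 nm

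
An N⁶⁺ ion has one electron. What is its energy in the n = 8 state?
-10.42 eV

For hydrogen-like ions, the energy levels scale with Z²:
E_n = -13.6057 Z² / n² eV

For N⁶⁺ (Z = 7) at n = 8:
E_8 = -13.6057 × 7² / 8²
E_8 = -13.6057 × 49 / 64
E_8 = -666.6793 / 64
E_8 = -10.42 eV

The energy is 49 times more negative than hydrogen at the same n due to the stronger nuclear charge.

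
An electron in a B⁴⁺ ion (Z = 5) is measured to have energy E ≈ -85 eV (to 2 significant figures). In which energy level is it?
n = 2

The exact energy levels follow E_n = -13.6057 Z² / n² eV with Z = 5.

The measured value (-85 eV) is reported to only 2 significant figures, so we must test candidate n values and see which one matches to that precision.

Candidate energies:
  n = 1:  E = -13.6057 × 5² / 1² = -340.14250 eV
  n = 2:  E = -13.6057 × 5² / 2² = -85.03563 eV  ← matches
  n = 3:  E = -13.6057 × 5² / 3² = -37.79361 eV
  n = 4:  E = -13.6057 × 5² / 4² = -21.25891 eV

Checking against the measurement of -85 eV (2 sig figs), only n = 2 agrees:
E_2 = -85.03563 eV, which rounds to -85 eV ✓

Therefore n = 2.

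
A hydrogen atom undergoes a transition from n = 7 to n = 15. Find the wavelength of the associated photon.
5708.3512 nm

First, find the transition energy using E_n = -13.6057 / n² eV:
E_7 = -13.6057 / 7² = -0.2776673469 eV
E_15 = -13.6057 / 15² = -0.0604697778 eV

Photon energy: |ΔE| = |E_15 - E_7| = 0.2171975691 eV

Convert to wavelength using E = hc/λ with hc = 1239.84 eV·nm:
λ = hc/E = 1239.84 eV·nm / 0.2171975691 eV
λ = 5708.3512 nm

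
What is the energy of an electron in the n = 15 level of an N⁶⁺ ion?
-2.963019 eV

For hydrogen-like ions, the energy levels scale with Z²:
E_n = -13.6057 Z² / n² eV

For N⁶⁺ (Z = 7) at n = 15:
E_15 = -13.6057 × 7² / 15²
E_15 = -13.6057 × 49 / 225
E_15 = -666.6793 / 225
E_15 = -2.963019 eV

The energy is 49 times more negative than hydrogen at the same n due to the stronger nuclear charge.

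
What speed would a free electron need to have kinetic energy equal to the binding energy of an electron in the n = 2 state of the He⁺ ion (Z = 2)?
2.188e+06 m/s (or 0.72974% of c)

The binding energy at n = 2 for He⁺ is:
E_2 = -13.6057 × 2²/2² = -13.6057000 eV
|E_2| = 13.6057000 eV

Convert to Joules:
KE = 13.6057000 eV × (1.602177 × 10⁻¹⁹ J/eV) = 2.17987e-18 J

Using KE = ½mv²:
v = √(2·KE/m_e)
v = √(2 × 2.17987e-18 J / 9.10938 × 10⁻³¹ kg)
v = 2.188e+06 m/s

This is approximately 0.72974% the speed of light.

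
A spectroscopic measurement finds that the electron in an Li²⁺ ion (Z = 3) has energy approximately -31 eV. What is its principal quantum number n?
n = 2

The exact energy levels follow E_n = -13.6057 Z² / n² eV with Z = 3.

The measured value (-31 eV) is reported to only 2 significant figures, so we must test candidate n values and see which one matches to that precision.

Candidate energies:
  n = 1:  E = -13.6057 × 3² / 1² = -122.45130 eV
  n = 2:  E = -13.6057 × 3² / 2² = -30.61283 eV  ← matches
  n = 3:  E = -13.6057 × 3² / 3² = -13.60570 eV
  n = 4:  E = -13.6057 × 3² / 4² = -7.65321 eV

Checking against the measurement of -31 eV (2 sig figs), only n = 2 agrees:
E_2 = -30.61283 eV, which rounds to -31 eV ✓

Therefore n = 2.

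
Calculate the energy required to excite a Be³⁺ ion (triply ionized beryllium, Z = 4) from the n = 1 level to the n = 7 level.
213.249 eV

The energy levels of a hydrogen-like atom are E_n = -13.6057 Z² eV / n².

Energy at n = 1: E_1 = -13.6057 × 4² / 1² = -217.691200 eV
Energy at n = 7: E_7 = -13.6057 × 4² / 7² = -4.442678 eV

The excitation energy is the difference:
ΔE = E_7 - E_1
ΔE = -4.442678 - (-217.691200)
ΔE = 213.249 eV

Since this is positive, energy must be absorbed (photon absorption).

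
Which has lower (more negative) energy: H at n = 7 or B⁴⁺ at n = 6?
B⁴⁺ at n = 6 (E = -9.4484 eV)

Using E_n = -13.6057 Z² / n² eV:

H (Z = 1) at n = 7:
E = -13.6057 × 1² / 7² = -13.6057 × 1 / 49 = -0.2776673 eV

B⁴⁺ (Z = 5) at n = 6:
E = -13.6057 × 5² / 6² = -13.6057 × 25 / 36 = -9.4484028 eV

Since -9.4484028 eV < -0.2776673 eV,
B⁴⁺ at n = 6 is more tightly bound (requires more energy to ionize).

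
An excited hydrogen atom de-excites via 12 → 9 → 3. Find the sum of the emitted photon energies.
1.42 eV

The energy levels of hydrogen are E_n = -13.6057 / n² eV.

First transition (12 → 9):
ΔE₁ = |E_9 - E_12|
ΔE₁ = |-0.16797160 - (-0.09448403)| = 0.07349 eV

Second transition (9 → 3):
ΔE₂ = |E_3 - E_9|
ΔE₂ = |-1.51174444 - (-0.16797160)| = 1.34377 eV

Total energy released:
E_total = ΔE₁ + ΔE₂ = 0.07349 + 1.34377 = 1.42 eV

Note: This equals the direct transition 12 → 3: 1.42 eV ✓
Energy is conserved regardless of the path taken.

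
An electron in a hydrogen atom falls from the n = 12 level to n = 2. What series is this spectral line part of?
Balmer series

The spectral series in hydrogen are named based on the final (lower) energy level:
- Lyman series: n_final = 1 (ultraviolet)
- Balmer series: n_final = 2 (visible/near-UV)
- Paschen series: n_final = 3 (infrared)
- Brackett series: n_final = 4 (infrared)
- Pfund series: n_final = 5 (far infrared)

Since this transition ends at n = 2, it belongs to the Balmer series.

For reference, this 12 → 2 line has photon energy
ΔE = 13.6057 eV × (1/2² - 1/12²) = 3.306940972 eV,
corresponding to wavelength λ = hc/ΔE = 1239.84 eV·nm / 3.306940972 eV = 374.92051 nm in the visible/near-UV region.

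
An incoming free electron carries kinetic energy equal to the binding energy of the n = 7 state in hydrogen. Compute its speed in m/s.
3.12528e+05 m/s (or 0.1042% of c)

The binding energy at n = 7 for hydrogen is:
E_7 = -13.6057/7² = -0.277667347 eV
|E_7| = 0.277667347 eV

Convert to Joules:
KE = 0.277667347 eV × (1.602177 × 10⁻¹⁹ J/eV) = 4.4487224e-20 J

Using KE = ½mv²:
v = √(2·KE/m_e)
v = √(2 × 4.4487224e-20 J / 9.10938 × 10⁻³¹ kg)
v = 3.12528e+05 m/s

This is approximately 0.1042% the speed of light.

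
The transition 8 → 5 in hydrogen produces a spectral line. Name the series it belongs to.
Pfund series

The spectral series in hydrogen are named based on the final (lower) energy level:
- Lyman series: n_final = 1 (ultraviolet)
- Balmer series: n_final = 2 (visible/near-UV)
- Paschen series: n_final = 3 (infrared)
- Brackett series: n_final = 4 (infrared)
- Pfund series: n_final = 5 (far infrared)

Since this transition ends at n = 5, it belongs to the Pfund series.

For reference, this 8 → 5 line has photon energy
ΔE = 13.6057 eV × (1/5² - 1/8²) = 0.33163894 eV,
corresponding to wavelength λ = hc/ΔE = 1239.84 eV·nm / 0.33163894 eV = 3738.52 nm in the far infrared region.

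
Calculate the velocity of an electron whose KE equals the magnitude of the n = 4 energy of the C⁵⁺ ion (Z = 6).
3.2815e+06 m/s (or 1.094603% of c)

The binding energy at n = 4 for C⁵⁺ is:
E_4 = -13.6057 × 6²/4² = -30.61282500 eV
|E_4| = 30.61282500 eV

Convert to Joules:
KE = 30.61282500 eV × (1.602177 × 10⁻¹⁹ J/eV) = 4.904716e-18 J

Using KE = ½mv²:
v = √(2·KE/m_e)
v = √(2 × 4.904716e-18 J / 9.10938 × 10⁻³¹ kg)
v = 3.2815e+06 m/s

This is approximately 1.094603% the speed of light.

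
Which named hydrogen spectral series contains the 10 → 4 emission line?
Brackett series

The spectral series in hydrogen are named based on the final (lower) energy level:
- Lyman series: n_final = 1 (ultraviolet)
- Balmer series: n_final = 2 (visible/near-UV)
- Paschen series: n_final = 3 (infrared)
- Brackett series: n_final = 4 (infrared)
- Pfund series: n_final = 5 (far infrared)

Since this transition ends at n = 4, it belongs to the Brackett series.

For reference, this 10 → 4 line has photon energy
ΔE = 13.6057 eV × (1/4² - 1/10²) = 0.7142992500 eV,
corresponding to wavelength λ = hc/ΔE = 1239.84 eV·nm / 0.7142992500 eV = 1735.7431 nm in the infrared region.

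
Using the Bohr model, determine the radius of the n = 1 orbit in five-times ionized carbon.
0.0088 nm (or 0.0882 Å)

The Bohr radius formula is:
r_n = n² a₀ / Z

where a₀ = 0.0529177 nm is the Bohr radius.

For C⁵⁺ (Z = 6) at n = 1:
r_1 = 1² × 0.0529177 nm / 6
r_1 = 1 × 0.0529177 nm / 6
r_1 = 0.05292 nm / 6
r_1 = 0.0088 nm

The electron orbits at approximately 0.0088 nm from the nucleus.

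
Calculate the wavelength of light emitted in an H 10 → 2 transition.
379.693805 nm

First, find the transition energy using E_n = -13.6057 / n² eV:
E_10 = -13.6057 / 10² = -0.1360570000 eV
E_2 = -13.6057 / 2² = -3.4014250000 eV

Photon energy: |ΔE| = |E_2 - E_10| = 3.2653680000 eV

Convert to wavelength using E = hc/λ with hc = 1239.84 eV·nm:
λ = hc/E = 1239.84 eV·nm / 3.2653680000 eV
λ = 379.693805 nm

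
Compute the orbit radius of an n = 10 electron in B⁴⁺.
1.0584 nm (or 10.5835 Å)

The Bohr radius formula is:
r_n = n² a₀ / Z

where a₀ = 0.0529177 nm is the Bohr radius.

For B⁴⁺ (Z = 5) at n = 10:
r_10 = 10² × 0.0529177 nm / 5
r_10 = 100 × 0.0529177 nm / 5
r_10 = 5.29177 nm / 5
r_10 = 1.0584 nm

The electron orbits at approximately 1.0584 nm from the nucleus.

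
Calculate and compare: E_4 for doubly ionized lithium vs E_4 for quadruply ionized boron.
B⁴⁺ at n = 4 (E = -21.25891 eV)

Using E_n = -13.6057 Z² / n² eV:

Li²⁺ (Z = 3) at n = 4:
E = -13.6057 × 3² / 4² = -13.6057 × 9 / 16 = -7.65320625 eV

B⁴⁺ (Z = 5) at n = 4:
E = -13.6057 × 5² / 4² = -13.6057 × 25 / 16 = -21.25890625 eV

Since -21.25890625 eV < -7.65320625 eV,
B⁴⁺ at n = 4 is more tightly bound (requires more energy to ionize).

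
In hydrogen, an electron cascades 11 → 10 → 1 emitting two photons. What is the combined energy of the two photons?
13.493 eV

The energy levels of hydrogen are E_n = -13.6057 / n² eV.

First transition (11 → 10):
ΔE₁ = |E_10 - E_11|
ΔE₁ = |-0.136057000 - (-0.112443802)| = 0.023613 eV

Second transition (10 → 1):
ΔE₂ = |E_1 - E_10|
ΔE₂ = |-13.605700000 - (-0.136057000)| = 13.469643 eV

Total energy released:
E_total = ΔE₁ + ΔE₂ = 0.023613 + 13.469643 = 13.493 eV

Note: This equals the direct transition 11 → 1: 13.493 eV ✓
Energy is conserved regardless of the path taken.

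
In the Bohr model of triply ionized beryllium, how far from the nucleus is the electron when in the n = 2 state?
0.05292 nm (or 0.52918 Å)

The Bohr radius formula is:
r_n = n² a₀ / Z

where a₀ = 0.05291772 nm is the Bohr radius.

For Be³⁺ (Z = 4) at n = 2:
r_2 = 2² × 0.05291772 nm / 4
r_2 = 4 × 0.05291772 nm / 4
r_2 = 0.211671 nm / 4
r_2 = 0.05292 nm

The electron orbits at approximately 0.05292 nm from the nucleus.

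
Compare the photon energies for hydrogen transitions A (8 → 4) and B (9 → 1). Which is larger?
9 → 1

Calculate the energy for each transition:

Transition 8 → 4:
ΔE₁ = |E_4 - E_8| = |-13.6057/4² - (-13.6057/8²)|
ΔE₁ = |-0.850356250 - (-0.212589063)| = 0.637767 eV

Transition 9 → 1:
ΔE₂ = |E_1 - E_9| = |-13.6057/1² - (-13.6057/9²)|
ΔE₂ = |-13.605700000 - (-0.167971605)| = 13.437728 eV

Since 13.437728 eV > 0.637767 eV, the transition 9 → 1 emits the more energetic photon.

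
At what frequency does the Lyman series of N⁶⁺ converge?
1.61202e+17 Hz

The series limit corresponds to the transition from n = ∞ to n = 1.
This is the highest energy (shortest wavelength) transition in the Lyman series.

E_∞ = 0 eV
E_1 = -13.6057 × 7² / 1² = -666.679300 eV

Energy at series limit:
ΔE = E_∞ - E_1 = 0 - (-666.679300) = 666.679300 eV
E = 666.679300 eV × (1.602177 × 10⁻¹⁹ J/eV) = 1.0681382e-16 J
f = E/h = 1.0681382e-16 J / (6.62607 × 10⁻³⁴ J·s) = 1.61202e+17 Hz

This energy equals the ionization energy from the n = 1 state of N⁶⁺.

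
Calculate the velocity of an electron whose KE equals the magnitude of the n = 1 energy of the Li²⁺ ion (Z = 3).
6.56308e+06 m/s (or 2.18921% of c)

The binding energy at n = 1 for Li²⁺ is:
E_1 = -13.6057 × 3²/1² = -122.4513000 eV
|E_1| = 122.4513000 eV

Convert to Joules:
KE = 122.4513000 eV × (1.602177 × 10⁻¹⁹ J/eV) = 1.9618866e-17 J

Using KE = ½mv²:
v = √(2·KE/m_e)
v = √(2 × 1.9618866e-17 J / 9.10938 × 10⁻³¹ kg)
v = 6.56308e+06 m/s

This is approximately 2.18921% the speed of light.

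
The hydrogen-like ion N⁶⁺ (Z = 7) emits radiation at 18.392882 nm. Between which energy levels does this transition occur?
n = 10 → n = 3

First, find the photon energy from the wavelength (hc = 1239.84 eV·nm):
E = hc/λ = 1239.84 eV·nm / 18.392882 nm = 67.408686 eV

The energy levels of N⁶⁺ satisfy E_n = -13.6057 × 7² / n² eV, so an emission n_i → n_f releases
ΔE = 13.6057 × 7² × (1/n_f² − 1/n_i²) eV.

Setting ΔE equal to the photon energy:
1/n_f² − 1/n_i² = 67.408686 / (13.6057 × 7²) = 0.10111111

Since 1/n_i² must be positive, we need 1/n_f² > 0.10111111, i.e. n_f ≤ 3. For each allowed n_f, solve n_i = (1/n_f² − 0.10111111)^(−1/2) and check whether it is a whole number:
  n_f = 1: 1/n_i² = 1.00000000 − 0.10111111 = 0.89888889 → n_i = 1.055  (not an integer) ✗
  n_f = 2: 1/n_i² = 0.25000000 − 0.10111111 = 0.14888889 → n_i = 2.592  (not an integer) ✗
  n_f = 3: 1/n_i² = 0.11111111 − 0.10111111 = 0.01000000 → n_i = 10.000  → integer, n_i = 10 ✓

Only n_f = 3 gives an integer upper level, n_i = 10.

The transition is from n = 10 to n = 3 (emission).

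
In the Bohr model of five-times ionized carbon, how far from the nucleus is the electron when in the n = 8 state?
0.564456 nm (or 5.644557 Å)

The Bohr radius formula is:
r_n = n² a₀ / Z

where a₀ = 0.052917721 nm is the Bohr radius.

For C⁵⁺ (Z = 6) at n = 8:
r_8 = 8² × 0.052917721 nm / 6
r_8 = 64 × 0.052917721 nm / 6
r_8 = 3.3867341 nm / 6
r_8 = 0.564456 nm

The electron orbits at approximately 0.564456 nm from the nucleus.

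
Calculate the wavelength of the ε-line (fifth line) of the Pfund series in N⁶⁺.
61.99 nm

The lines of a series are numbered from the longest wavelength (smallest ΔE) outward; the fifth line is the transition from n = n_f + 5 to n_f.
The Pfund series has all transitions ending at n_f = 5.

For N⁶⁺ (Z = 7), the fifth line (ε-line) is the jump from n = 10 to n = 5:
E_10 = -13.6057 × 7² / 10² = -6.6668 eV
E_5 = -13.6057 × 7² / 5² = -26.6672 eV
ΔE = E_10 - E_5 = 20.0004 eV

λ = hc/E = 1239.84 eV·nm / 20.0004 eV
λ = 61.99 nm

This is the ε-line of the Pfund series in N⁶⁺.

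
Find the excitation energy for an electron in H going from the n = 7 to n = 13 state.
0.197160 eV

The energy levels of a hydrogen-like atom are E_n = -13.6057 eV / n².

Energy at n = 7: E_7 = -13.6057 / 7² = -0.277667347 eV
Energy at n = 13: E_13 = -13.6057 / 13² = -0.080507101 eV

The excitation energy is the difference:
ΔE = E_13 - E_7
ΔE = -0.080507101 - (-0.277667347)
ΔE = 0.197160 eV

Since this is positive, energy must be absorbed (photon absorption).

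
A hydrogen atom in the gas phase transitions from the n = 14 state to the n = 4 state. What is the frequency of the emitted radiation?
1.888e+14 Hz

First, find the transition energy:
E_14 = -13.6057 / 14² = -0.0694168 eV
E_4 = -13.6057 / 4² = -0.8503563 eV
|ΔE| = |E_4 - E_14| = 0.7809395 eV

Convert to Joules: E = 0.7809395 eV × (1.602177 × 10⁻¹⁹ J/eV) = 1.25120e-19 J

Using E = hf:
f = E/h = 1.25120e-19 J / (6.62607 × 10⁻³⁴ J·s)
f = 1.888e+14 Hz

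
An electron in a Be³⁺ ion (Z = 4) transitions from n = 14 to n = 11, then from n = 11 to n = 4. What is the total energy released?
12.49503 eV

The energy levels of Be³⁺ are E_n = -13.6057 × 4² / n² eV.

First transition (14 → 11):
ΔE₁ = |E_11 - E_14|
ΔE₁ = |-1.79910082645 - (-1.11066938776)| = 0.68843144 eV

Second transition (11 → 4):
ΔE₂ = |E_4 - E_11|
ΔE₂ = |-13.60570000000 - (-1.79910082645)| = 11.80659917 eV

Total energy released:
E_total = ΔE₁ + ΔE₂ = 0.68843144 + 11.80659917 = 12.49503 eV

Note: This equals the direct transition 14 → 4: 12.49503 eV ✓
Energy is conserved regardless of the path taken.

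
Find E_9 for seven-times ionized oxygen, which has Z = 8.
-10.7502 eV

For hydrogen-like ions, the energy levels scale with Z²:
E_n = -13.6057 Z² / n² eV

For O⁷⁺ (Z = 8) at n = 9:
E_9 = -13.6057 × 8² / 9²
E_9 = -13.6057 × 64 / 81
E_9 = -870.7648 / 81
E_9 = -10.7502 eV

The energy is 64 times more negative than hydrogen at the same n due to the stronger nuclear charge.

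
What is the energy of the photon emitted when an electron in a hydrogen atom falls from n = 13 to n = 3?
1.431 eV

The energy levels are E_n = -13.6057 eV / n².

Energy at n = 13: E_13 = -13.6057 / 13² = -0.080507 eV
Energy at n = 3: E_3 = -13.6057 / 3² = -1.511744 eV

For emission (electron falling to lower state), the photon energy is:
E_photon = E_13 - E_3 = |-0.080507 - (-1.511744)|
E_photon = 1.431 eV

This energy is carried away by the emitted photon.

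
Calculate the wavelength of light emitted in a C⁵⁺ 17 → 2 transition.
10.267276 nm

First, find the transition energy using E_n = -13.6057 Z² / n² eV:
E_17 = -13.6057 × 6² / 17² = -1.69482768 eV
E_2 = -13.6057 × 6² / 2² = -122.45130000 eV

Photon energy: |ΔE| = |E_2 - E_17| = 120.75647232 eV

Convert to wavelength using E = hc/λ with hc = 1239.84 eV·nm:
λ = hc/E = 1239.84 eV·nm / 120.75647232 eV
λ = 10.267276 nm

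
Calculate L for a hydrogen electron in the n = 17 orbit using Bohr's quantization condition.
1.793e-33 J·s (or 17ℏ)

In the Bohr model, angular momentum is quantized:
L = nℏ

where ℏ = h/(2π) = 1.05457e-34 J·s

For n = 17:
L = 17 × 1.05457e-34 J·s
L = 1.793e-33 J·s

This can also be written as L = 17ℏ.
The angular momentum is an integer multiple of the reduced Planck constant.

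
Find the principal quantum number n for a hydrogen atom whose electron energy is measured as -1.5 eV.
n = 3

The exact energy levels follow E_n = -13.6057 eV / n².

The measured value (-1.5 eV) is reported to only 2 significant figures, so we must test candidate n values and see which one matches to that precision.

Candidate energies:
  n = 1:  E = -13.6057/1² = -13.60570 eV
  n = 2:  E = -13.6057/2² = -3.40143 eV
  n = 3:  E = -13.6057/3² = -1.51174 eV  ← matches
  n = 4:  E = -13.6057/4² = -0.85036 eV
  n = 5:  E = -13.6057/5² = -0.54423 eV

Checking against the measurement of -1.5 eV (2 sig figs), only n = 3 agrees:
E_3 = -1.51174 eV, which rounds to -1.5 eV ✓

Therefore n = 3.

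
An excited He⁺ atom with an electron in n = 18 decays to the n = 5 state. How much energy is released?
2.00894 eV

The energy levels are E_n = -13.6057 Z² eV / n².

Energy at n = 18: E_18 = -13.6057 × 2² / 18² = -0.16797160 eV
Energy at n = 5: E_5 = -13.6057 × 2² / 5² = -2.17691200 eV

For emission (electron falling to lower state), the photon energy is:
E_photon = E_18 - E_5 = |-0.16797160 - (-2.17691200)|
E_photon = 2.00894 eV

This energy is carried away by the emitted photon.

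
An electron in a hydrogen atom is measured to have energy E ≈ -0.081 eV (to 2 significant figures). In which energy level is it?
n = 13

The exact energy levels follow E_n = -13.6057 eV / n².

The measured value (-0.081 eV) is reported to only 2 significant figures, so we must test candidate n values and see which one matches to that precision.

Candidate energies:
  n = 11:  E = -13.6057/11² = -0.11244 eV
  n = 12:  E = -13.6057/12² = -0.09448 eV
  n = 13:  E = -13.6057/13² = -0.08051 eV  ← matches
  n = 14:  E = -13.6057/14² = -0.06942 eV
  n = 15:  E = -13.6057/15² = -0.06047 eV

Checking against the measurement of -0.081 eV (2 sig figs), only n = 13 agrees:
E_13 = -0.08051 eV, which rounds to -0.081 eV ✓

Therefore n = 13.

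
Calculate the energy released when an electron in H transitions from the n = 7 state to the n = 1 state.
13.33 eV

The energy levels are E_n = -13.6057 eV / n².

Energy at n = 7: E_7 = -13.6057 / 7² = -0.27767 eV
Energy at n = 1: E_1 = -13.6057 / 1² = -13.60570 eV

For emission (electron falling to lower state), the photon energy is:
E_photon = E_7 - E_1 = |-0.27767 - (-13.60570)|
E_photon = 13.33 eV

This energy is carried away by the emitted photon.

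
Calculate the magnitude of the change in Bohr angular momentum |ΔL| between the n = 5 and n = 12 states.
7.38e-34 J·s (or 7ℏ)

In the Bohr model, L_n = nℏ where ℏ = 1.0546e-34 J·s.

L_12 = 12ℏ = 1.2655e-33 J·s
L_5 = 5ℏ = 5.2730e-34 J·s

ΔL = L_12 - L_5 = (12 - 5)ℏ = 7ℏ
ΔL = 7 × 1.0546e-34 J·s = 7.38e-34 J·s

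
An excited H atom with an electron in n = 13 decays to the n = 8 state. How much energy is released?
0.132082 eV

The energy levels are E_n = -13.6057 eV / n².

Energy at n = 13: E_13 = -13.6057 / 13² = -0.080507101 eV
Energy at n = 8: E_8 = -13.6057 / 8² = -0.212589063 eV

For emission (electron falling to lower state), the photon energy is:
E_photon = E_13 - E_8 = |-0.080507101 - (-0.212589063)|
E_photon = 0.132082 eV

This energy is carried away by the emitted photon.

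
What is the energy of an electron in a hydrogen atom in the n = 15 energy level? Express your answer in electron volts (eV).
-0.060 eV

The energy levels of a hydrogen-like atom are given by:
E_n = -13.6057 eV / n²

For n = 15:
E_15 = -13.6057 eV / 15²
E_15 = -13.6057 eV / 225
E_15 = -0.060 eV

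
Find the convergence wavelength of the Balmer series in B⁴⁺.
14.58 nm

The series limit corresponds to the transition from n = ∞ to n = 2.
This is the highest energy (shortest wavelength) transition in the Balmer series.

E_∞ = 0 eV
E_2 = -13.6057 × 5² / 2² = -85.0356 eV

Energy at series limit:
ΔE = E_∞ - E_2 = 0 - (-85.0356) = 85.0356 eV
λ = hc/E = 1239.84 eV·nm / 85.0356 eV = 14.58 nm

This energy equals the ionization energy from the n = 2 state of B⁴⁺.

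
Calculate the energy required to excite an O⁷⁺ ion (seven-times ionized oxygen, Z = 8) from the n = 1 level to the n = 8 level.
857.15910 eV

The energy levels of a hydrogen-like atom are E_n = -13.6057 Z² eV / n².

Energy at n = 1: E_1 = -13.6057 × 8² / 1² = -870.76480000 eV
Energy at n = 8: E_8 = -13.6057 × 8² / 8² = -13.60570000 eV

The excitation energy is the difference:
ΔE = E_8 - E_1
ΔE = -13.60570000 - (-870.76480000)
ΔE = 857.15910 eV

Since this is positive, energy must be absorbed (photon absorption).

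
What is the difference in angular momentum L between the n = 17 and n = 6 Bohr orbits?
1.16003e-33 J·s (or 11ℏ)

In the Bohr model, L_n = nℏ where ℏ = 1.0545718e-34 J·s.

L_17 = 17ℏ = 1.7927721e-33 J·s
L_6 = 6ℏ = 6.3274308e-34 J·s

ΔL = L_17 - L_6 = (17 - 6)ℏ = 11ℏ
ΔL = 11 × 1.0545718e-34 J·s = 1.16003e-33 J·s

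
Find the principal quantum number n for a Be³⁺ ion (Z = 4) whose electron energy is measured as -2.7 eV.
n = 9

The exact energy levels follow E_n = -13.6057 Z² / n² eV with Z = 4.

The measured value (-2.7 eV) is reported to only 2 significant figures, so we must test candidate n values and see which one matches to that precision.

Candidate energies:
  n = 7:  E = -13.6057 × 4² / 7² = -4.44268 eV
  n = 8:  E = -13.6057 × 4² / 8² = -3.40143 eV
  n = 9:  E = -13.6057 × 4² / 9² = -2.68755 eV  ← matches
  n = 10:  E = -13.6057 × 4² / 10² = -2.17691 eV
  n = 11:  E = -13.6057 × 4² / 11² = -1.79910 eV

Checking against the measurement of -2.7 eV (2 sig figs), only n = 9 agrees:
E_9 = -2.68755 eV, which rounds to -2.7 eV ✓

Therefore n = 9.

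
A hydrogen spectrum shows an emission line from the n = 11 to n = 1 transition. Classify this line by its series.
Lyman series

The spectral series in hydrogen are named based on the final (lower) energy level:
- Lyman series: n_final = 1 (ultraviolet)
- Balmer series: n_final = 2 (visible/near-UV)
- Paschen series: n_final = 3 (infrared)
- Brackett series: n_final = 4 (infrared)
- Pfund series: n_final = 5 (far infrared)

Since this transition ends at n = 1, it belongs to the Lyman series.

For reference, this 11 → 1 line has photon energy
ΔE = 13.6057 eV × (1/1² - 1/11²) = 13.493256 eV,
corresponding to wavelength λ = hc/ΔE = 1239.84 eV·nm / 13.493256 eV = 91.8859 nm in the ultraviolet region.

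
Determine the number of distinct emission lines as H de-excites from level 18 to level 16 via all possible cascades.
3

The electron can occupy levels n = 16, 17, ..., 18 during de-excitation — that is m = 18 - 16 + 1 = 3 distinct levels.

The number of distinct spectral lines equals the number of ways to choose 2 of these m levels (each pair gives one possible emission transition):

Number of lines = m(m-1)/2 = 3×2/2 = 3

These correspond to all possible transitions between the 3 levels:
18 → 17, 18 → 16, 17 → 16

Each transition produces a photon with a unique energy (and thus wavelength). This count does not depend on Z.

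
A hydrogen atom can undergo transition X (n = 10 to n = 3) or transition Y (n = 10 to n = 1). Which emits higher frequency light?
10 → 1

Calculate the energy for each transition:

Transition 10 → 3:
ΔE₁ = |E_3 - E_10| = |-13.6057/3² - (-13.6057/10²)|
ΔE₁ = |-1.511744444444 - (-0.136057000000)| = 1.375687444 eV

Transition 10 → 1:
ΔE₂ = |E_1 - E_10| = |-13.6057/1² - (-13.6057/10²)|
ΔE₂ = |-13.605700000000 - (-0.136057000000)| = 13.469643000 eV

Since 13.469643000 eV > 1.375687444 eV, the transition 10 → 1 emits the more energetic photon.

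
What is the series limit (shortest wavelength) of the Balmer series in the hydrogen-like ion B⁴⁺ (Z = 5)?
14.580242 nm

The series limit corresponds to the transition from n = ∞ to n = 2.
This is the highest energy (shortest wavelength) transition in the Balmer series.

E_∞ = 0 eV
E_2 = -13.6057 × 5² / 2² = -85.03562500 eV

Energy at series limit:
ΔE = E_∞ - E_2 = 0 - (-85.03562500) = 85.03562500 eV
λ = hc/E = 1239.84 eV·nm / 85.03562500 eV = 14.580242 nm

This energy equals the ionization energy from the n = 2 state of B⁴⁺.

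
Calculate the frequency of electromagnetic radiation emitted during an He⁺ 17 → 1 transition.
1.311e+16 Hz

First, find the transition energy:
E_17 = -13.6057 × 2² / 17² = -0.1883142 eV
E_1 = -13.6057 × 2² / 1² = -54.4228000 eV
|ΔE| = |E_1 - E_17| = 54.2344858 eV

Convert to Joules: E = 54.2344858 eV × (1.602177 × 10⁻¹⁹ J/eV) = 8.68932e-18 J

Using E = hf:
f = E/h = 8.68932e-18 J / (6.62607 × 10⁻³⁴ J·s)
f = 1.311e+16 Hz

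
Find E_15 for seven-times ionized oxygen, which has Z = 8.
-3.87007 eV

For hydrogen-like ions, the energy levels scale with Z²:
E_n = -13.6057 Z² / n² eV

For O⁷⁺ (Z = 8) at n = 15:
E_15 = -13.6057 × 8² / 15²
E_15 = -13.6057 × 64 / 225
E_15 = -870.7648 / 225
E_15 = -3.87007 eV

The energy is 64 times more negative than hydrogen at the same n due to the stronger nuclear charge.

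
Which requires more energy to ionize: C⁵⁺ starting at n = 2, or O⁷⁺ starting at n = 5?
C⁵⁺ at n = 2 (E = -122.45 eV)

Using E_n = -13.6057 Z² / n² eV:

C⁵⁺ (Z = 6) at n = 2:
E = -13.6057 × 6² / 2² = -13.6057 × 36 / 4 = -122.45130 eV

O⁷⁺ (Z = 8) at n = 5:
E = -13.6057 × 8² / 5² = -13.6057 × 64 / 25 = -34.83059 eV

Since -122.45130 eV < -34.83059 eV,
C⁵⁺ at n = 2 is more tightly bound (requires more energy to ionize).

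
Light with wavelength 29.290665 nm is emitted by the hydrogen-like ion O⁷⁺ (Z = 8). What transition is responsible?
n = 4 → n = 3

First, find the photon energy from the wavelength (hc = 1239.84 eV·nm):
E = hc/λ = 1239.84 eV·nm / 29.290665 nm = 42.328844 eV

The energy levels of O⁷⁺ satisfy E_n = -13.6057 × 8² / n² eV, so an emission n_i → n_f releases
ΔE = 13.6057 × 8² × (1/n_f² − 1/n_i²) eV.

Setting ΔE equal to the photon energy:
1/n_f² − 1/n_i² = 42.328844 / (13.6057 × 8²) = 0.048611111

Since 1/n_i² must be positive, we need 1/n_f² > 0.048611111, i.e. n_f ≤ 4. For each allowed n_f, solve n_i = (1/n_f² − 0.048611111)^(−1/2) and check whether it is a whole number:
  n_f = 1: 1/n_i² = 1.000000000 − 0.048611111 = 0.951388889 → n_i = 1.025  (not an integer) ✗
  n_f = 2: 1/n_i² = 0.250000000 − 0.048611111 = 0.201388889 → n_i = 2.228  (not an integer) ✗
  n_f = 3: 1/n_i² = 0.111111111 − 0.048611111 = 0.062500000 → n_i = 4.000  → integer, n_i = 4 ✓
  n_f = 4: 1/n_i² = 0.062500000 − 0.048611111 = 0.013888889 → n_i = 8.485  (not an integer) ✗

Only n_f = 3 gives an integer upper level, n_i = 4.

The transition is from n = 4 to n = 3 (emission).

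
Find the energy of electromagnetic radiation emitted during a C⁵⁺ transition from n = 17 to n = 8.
5.958379 eV

The energy levels are E_n = -13.6057 Z² eV / n².

Energy at n = 17: E_17 = -13.6057 × 6² / 17² = -1.694827682 eV
Energy at n = 8: E_8 = -13.6057 × 6² / 8² = -7.653206250 eV

For emission (electron falling to lower state), the photon energy is:
E_photon = E_17 - E_8 = |-1.694827682 - (-7.653206250)|
E_photon = 5.958379 eV

This energy is carried away by the emitted photon.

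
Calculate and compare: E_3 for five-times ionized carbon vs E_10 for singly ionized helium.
C⁵⁺ at n = 3 (E = -54.4228 eV)

Using E_n = -13.6057 Z² / n² eV:

C⁵⁺ (Z = 6) at n = 3:
E = -13.6057 × 6² / 3² = -13.6057 × 36 / 9 = -54.4228000 eV

He⁺ (Z = 2) at n = 10:
E = -13.6057 × 2² / 10² = -13.6057 × 4 / 100 = -0.5442280 eV

Since -54.4228000 eV < -0.5442280 eV,
C⁵⁺ at n = 3 is more tightly bound (requires more energy to ionize).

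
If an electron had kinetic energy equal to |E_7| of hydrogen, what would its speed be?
3.13e+05 m/s (or 0.1042% of c)

The binding energy at n = 7 for hydrogen is:
E_7 = -13.6057/7² = -0.277667 eV
|E_7| = 0.277667 eV

Convert to Joules:
KE = 0.277667 eV × (1.602177 × 10⁻¹⁹ J/eV) = 4.4487e-20 J

Using KE = ½mv²:
v = √(2·KE/m_e)
v = √(2 × 4.4487e-20 J / 9.10938 × 10⁻³¹ kg)
v = 3.13e+05 m/s

This is approximately 0.1042% the speed of light.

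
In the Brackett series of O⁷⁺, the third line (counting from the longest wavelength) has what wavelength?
33.827266 nm

The lines of a series are numbered from the longest wavelength (smallest ΔE) outward; the third line is the transition from n = n_f + 3 to n_f.
The Brackett series has all transitions ending at n_f = 4.

For O⁷⁺ (Z = 8), the third line (γ-line) is the jump from n = 7 to n = 4:
E_7 = -13.6057 × 8² / 7² = -17.77071020 eV
E_4 = -13.6057 × 8² / 4² = -54.42280000 eV
ΔE = E_7 - E_4 = 36.65208980 eV

λ = hc/E = 1239.84 eV·nm / 36.65208980 eV
λ = 33.827266 nm

This is the γ-line of the Brackett series in O⁷⁺.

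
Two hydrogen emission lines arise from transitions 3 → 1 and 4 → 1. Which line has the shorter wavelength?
4 → 1

Calculate the energy for each transition:

Transition 3 → 1:
ΔE₁ = |E_1 - E_3| = |-13.6057/1² - (-13.6057/3²)|
ΔE₁ = |-13.60570000000 - (-1.51174444444)| = 12.09395556 eV

Transition 4 → 1:
ΔE₂ = |E_1 - E_4| = |-13.6057/1² - (-13.6057/4²)|
ΔE₂ = |-13.60570000000 - (-0.85035625000)| = 12.75534375 eV

Since 12.75534375 eV > 12.09395556 eV, the transition 4 → 1 emits the more energetic photon.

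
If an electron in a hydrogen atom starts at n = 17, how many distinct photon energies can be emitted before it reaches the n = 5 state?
78

The electron can occupy levels n = 5, 6, ..., 17 during de-excitation — that is m = 17 - 5 + 1 = 13 distinct levels.

The number of distinct spectral lines equals the number of ways to choose 2 of these m levels (each pair gives one possible emission transition):

Number of lines = m(m-1)/2 = 13×12/2 = 78

These correspond to all possible transitions between the 13 levels:
17 → 16, 17 → 15, 17 → 14, 17 → 13, 17 → 12, 17 → 11, 17 → 10, 17 → 9...

Each transition produces a photon with a unique energy (and thus wavelength). This count does not depend on Z.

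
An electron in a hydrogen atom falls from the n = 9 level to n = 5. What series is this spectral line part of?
Pfund series

The spectral series in hydrogen are named based on the final (lower) energy level:
- Lyman series: n_final = 1 (ultraviolet)
- Balmer series: n_final = 2 (visible/near-UV)
- Paschen series: n_final = 3 (infrared)
- Brackett series: n_final = 4 (infrared)
- Pfund series: n_final = 5 (far infrared)

Since this transition ends at n = 5, it belongs to the Pfund series.

For reference, this 9 → 5 line has photon energy
ΔE = 13.6057 eV × (1/5² - 1/9²) = 0.37625640 eV,
corresponding to wavelength λ = hc/ΔE = 1239.84 eV·nm / 0.37625640 eV = 3295.20 nm in the far infrared region.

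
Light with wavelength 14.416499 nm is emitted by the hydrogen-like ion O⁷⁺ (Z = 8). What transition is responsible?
n = 9 → n = 3

First, find the photon energy from the wavelength (hc = 1239.84 eV·nm):
E = hc/λ = 1239.84 eV·nm / 14.416499 nm = 86.001463 eV

The energy levels of O⁷⁺ satisfy E_n = -13.6057 × 8² / n² eV, so an emission n_i → n_f releases
ΔE = 13.6057 × 8² × (1/n_f² − 1/n_i²) eV.

Setting ΔE equal to the photon energy:
1/n_f² − 1/n_i² = 86.001463 / (13.6057 × 8²) = 0.098765434

Since 1/n_i² must be positive, we need 1/n_f² > 0.098765434, i.e. n_f ≤ 3. For each allowed n_f, solve n_i = (1/n_f² − 0.098765434)^(−1/2) and check whether it is a whole number:
  n_f = 1: 1/n_i² = 1.000000000 − 0.098765434 = 0.901234566 → n_i = 1.053  (not an integer) ✗
  n_f = 2: 1/n_i² = 0.250000000 − 0.098765434 = 0.151234566 → n_i = 2.571  (not an integer) ✗
  n_f = 3: 1/n_i² = 0.111111111 − 0.098765434 = 0.012345677 → n_i = 9.000  → integer, n_i = 9 ✓

Only n_f = 3 gives an integer upper level, n_i = 9.

The transition is from n = 9 to n = 3 (emission).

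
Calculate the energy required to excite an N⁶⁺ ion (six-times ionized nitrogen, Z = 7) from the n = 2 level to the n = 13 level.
162.72498 eV

The energy levels of a hydrogen-like atom are E_n = -13.6057 Z² eV / n².

Energy at n = 2: E_2 = -13.6057 × 7² / 2² = -166.66982500 eV
Energy at n = 13: E_13 = -13.6057 × 7² / 13² = -3.94484793 eV

The excitation energy is the difference:
ΔE = E_13 - E_2
ΔE = -3.94484793 - (-166.66982500)
ΔE = 162.72498 eV

Since this is positive, energy must be absorbed (photon absorption).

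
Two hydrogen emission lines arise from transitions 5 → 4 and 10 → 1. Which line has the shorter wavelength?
10 → 1

Calculate the energy for each transition:

Transition 5 → 4:
ΔE₁ = |E_4 - E_5| = |-13.6057/4² - (-13.6057/5²)|
ΔE₁ = |-0.850356250 - (-0.544228000)| = 0.306128 eV

Transition 10 → 1:
ΔE₂ = |E_1 - E_10| = |-13.6057/1² - (-13.6057/10²)|
ΔE₂ = |-13.605700000 - (-0.136057000)| = 13.469643 eV

Since 13.469643 eV > 0.306128 eV, the transition 10 → 1 emits the more energetic photon.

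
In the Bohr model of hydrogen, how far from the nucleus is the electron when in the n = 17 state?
15.29322 nm (or 152.93221 Å)

The Bohr radius formula is:
r_n = n² a₀ / Z

where a₀ = 0.05291772 nm is the Bohr radius.

For H (Z = 1) at n = 17:
r_17 = 17² × 0.05291772 nm / 1
r_17 = 289 × 0.05291772 nm / 1
r_17 = 15.293221 nm / 1
r_17 = 15.29322 nm

The electron orbits at approximately 15.29322 nm from the nucleus.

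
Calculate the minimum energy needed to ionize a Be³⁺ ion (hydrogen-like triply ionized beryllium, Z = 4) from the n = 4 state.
13.60570 eV

The ionization energy is the energy needed to remove the electron completely (n → ∞).

For a hydrogen-like ion with Z = 4, E_n = -13.6057 Z² / n² eV.

At n = 4: E_4 = -13.6057 × 4² / 4² = -13.60570000 eV
At n = ∞: E_∞ = 0 eV

Ionization energy = E_∞ - E_4 = 0 - (-13.60570000) = 13.60570000 eV
Ionization energy ≈ 13.60570 eV

This is also called the binding energy of the electron in state n = 4.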